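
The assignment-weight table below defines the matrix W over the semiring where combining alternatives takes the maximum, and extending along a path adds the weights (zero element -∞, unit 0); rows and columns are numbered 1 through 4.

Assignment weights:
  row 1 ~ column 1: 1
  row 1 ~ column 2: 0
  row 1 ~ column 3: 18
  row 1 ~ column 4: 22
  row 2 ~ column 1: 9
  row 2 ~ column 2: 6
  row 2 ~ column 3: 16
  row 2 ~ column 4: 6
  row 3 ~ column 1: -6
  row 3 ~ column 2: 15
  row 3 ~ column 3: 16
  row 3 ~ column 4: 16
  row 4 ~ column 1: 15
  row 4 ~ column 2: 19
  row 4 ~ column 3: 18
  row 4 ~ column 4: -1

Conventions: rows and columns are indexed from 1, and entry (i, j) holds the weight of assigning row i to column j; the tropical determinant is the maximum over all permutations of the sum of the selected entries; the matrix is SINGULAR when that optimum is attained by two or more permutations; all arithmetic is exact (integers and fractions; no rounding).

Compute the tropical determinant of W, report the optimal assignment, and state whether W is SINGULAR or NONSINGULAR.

σ = (1, 2, 3, 4): 1 + 6 + 16 + (-1) = 22
σ = (1, 2, 4, 3): 1 + 6 + 16 + 18 = 41
σ = (1, 3, 2, 4): 1 + 16 + 15 + (-1) = 31
σ = (1, 3, 4, 2): 1 + 16 + 16 + 19 = 52
σ = (1, 4, 2, 3): 1 + 6 + 15 + 18 = 40
σ = (1, 4, 3, 2): 1 + 6 + 16 + 19 = 42
σ = (2, 1, 3, 4): 0 + 9 + 16 + (-1) = 24
σ = (2, 1, 4, 3): 0 + 9 + 16 + 18 = 43
σ = (2, 3, 1, 4): 0 + 16 + (-6) + (-1) = 9
σ = (2, 3, 4, 1): 0 + 16 + 16 + 15 = 47
σ = (2, 4, 1, 3): 0 + 6 + (-6) + 18 = 18
σ = (2, 4, 3, 1): 0 + 6 + 16 + 15 = 37
σ = (3, 1, 2, 4): 18 + 9 + 15 + (-1) = 41
σ = (3, 1, 4, 2): 18 + 9 + 16 + 19 = 62
σ = (3, 2, 1, 4): 18 + 6 + (-6) + (-1) = 17
σ = (3, 2, 4, 1): 18 + 6 + 16 + 15 = 55
σ = (3, 4, 1, 2): 18 + 6 + (-6) + 19 = 37
σ = (3, 4, 2, 1): 18 + 6 + 15 + 15 = 54
σ = (4, 1, 2, 3): 22 + 9 + 15 + 18 = 64
σ = (4, 1, 3, 2): 22 + 9 + 16 + 19 = 66
σ = (4, 2, 1, 3): 22 + 6 + (-6) + 18 = 40
σ = (4, 2, 3, 1): 22 + 6 + 16 + 15 = 59
σ = (4, 3, 1, 2): 22 + 16 + (-6) + 19 = 51
σ = (4, 3, 2, 1): 22 + 16 + 15 + 15 = 68
Optimal value attained by: σ = (4, 3, 2, 1).
Answer: det⊕(W) = 68; verdict: NONSINGULAR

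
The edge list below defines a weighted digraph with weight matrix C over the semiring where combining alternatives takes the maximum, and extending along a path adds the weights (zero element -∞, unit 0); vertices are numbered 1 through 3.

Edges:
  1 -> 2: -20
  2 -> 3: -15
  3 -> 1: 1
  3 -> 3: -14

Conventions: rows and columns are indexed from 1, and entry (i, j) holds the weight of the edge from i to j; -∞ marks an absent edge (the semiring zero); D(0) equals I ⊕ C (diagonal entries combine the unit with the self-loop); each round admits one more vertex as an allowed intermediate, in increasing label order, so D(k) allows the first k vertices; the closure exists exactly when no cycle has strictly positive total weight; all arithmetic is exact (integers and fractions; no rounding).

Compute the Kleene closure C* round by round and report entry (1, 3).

D(0):
  [0, -20, -∞]
  [-∞, 0, -15]
  [1, -∞, 0]
D(1):
  [0, -20, -∞]
  [-∞, 0, -15]
  [1, -19, 0]
D(2):
  [0, -20, -35]
  [-∞, 0, -15]
  [1, -19, 0]
D(3):
  [0, -20, -35]
  [-14, 0, -15]
  [1, -19, 0]
Answer: C*[1][3] = -35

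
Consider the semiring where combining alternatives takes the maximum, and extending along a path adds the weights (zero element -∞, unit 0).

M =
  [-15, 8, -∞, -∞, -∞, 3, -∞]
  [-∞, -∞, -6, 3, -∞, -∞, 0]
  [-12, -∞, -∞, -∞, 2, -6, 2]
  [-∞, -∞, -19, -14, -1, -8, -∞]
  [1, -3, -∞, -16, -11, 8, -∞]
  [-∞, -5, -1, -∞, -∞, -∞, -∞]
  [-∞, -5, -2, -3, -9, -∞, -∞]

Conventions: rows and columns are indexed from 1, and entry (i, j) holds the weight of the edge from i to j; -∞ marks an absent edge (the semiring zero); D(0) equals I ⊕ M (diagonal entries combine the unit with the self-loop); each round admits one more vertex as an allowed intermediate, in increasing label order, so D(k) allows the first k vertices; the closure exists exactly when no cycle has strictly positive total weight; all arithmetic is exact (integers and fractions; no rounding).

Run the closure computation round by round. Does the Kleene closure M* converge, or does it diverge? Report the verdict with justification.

D(0):
  [0, 8, -∞, -∞, -∞, 3, -∞]
  [-∞, 0, -6, 3, -∞, -∞, 0]
  [-12, -∞, 0, -∞, 2, -6, 2]
  [-∞, -∞, -19, 0, -1, -8, -∞]
  [1, -3, -∞, -16, 0, 8, -∞]
  [-∞, -5, -1, -∞, -∞, 0, -∞]
  [-∞, -5, -2, -3, -9, -∞, 0]
D(1):
  [0, 8, -∞, -∞, -∞, 3, -∞]
  [-∞, 0, -6, 3, -∞, -∞, 0]
  [-12, -4, 0, -∞, 2, -6, 2]
  [-∞, -∞, -19, 0, -1, -8, -∞]
  [1, 9, -∞, -16, 0, 8, -∞]
  [-∞, -5, -1, -∞, -∞, 0, -∞]
  [-∞, -5, -2, -3, -9, -∞, 0]
D(2):
  [0, 8, 2, 11, -∞, 3, 8]
  [-∞, 0, -6, 3, -∞, -∞, 0]
  [-12, -4, 0, -1, 2, -6, 2]
  [-∞, -∞, -19, 0, -1, -8, -∞]
  [1, 9, 3, 12, 0, 8, 9]
  [-∞, -5, -1, -2, -∞, 0, -5]
  [-∞, -5, -2, -2, -9, -∞, 0]
Detection: at round 3, diagonal entry (5, 5) turns strictly positive.
Key observation: the cycle 5->1->2->3->5 has total weight 1 + 8 + (-6) + 2, which is strictly positive.
Answer: DIVERGES — positive cycle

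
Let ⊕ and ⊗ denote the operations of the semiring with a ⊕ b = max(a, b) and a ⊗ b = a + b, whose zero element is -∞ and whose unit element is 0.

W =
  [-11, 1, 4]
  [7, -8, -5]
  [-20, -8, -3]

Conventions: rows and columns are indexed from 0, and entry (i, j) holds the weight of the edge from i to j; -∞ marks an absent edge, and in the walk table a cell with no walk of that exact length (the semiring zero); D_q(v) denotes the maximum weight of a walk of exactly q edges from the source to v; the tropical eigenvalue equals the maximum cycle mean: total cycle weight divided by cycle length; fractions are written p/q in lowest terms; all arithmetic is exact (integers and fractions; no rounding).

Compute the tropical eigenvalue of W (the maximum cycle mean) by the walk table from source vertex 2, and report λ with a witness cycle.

q=0: [-∞, -∞, 0]
q=1: [-20, -8, -3]
q=2: [-1, -11, -6]
q=3: [-4, 0, 3]
Optimal cycle mean attained by: cycle 0->1->0, total 1 + 7, length 2.
Answer: λ = 4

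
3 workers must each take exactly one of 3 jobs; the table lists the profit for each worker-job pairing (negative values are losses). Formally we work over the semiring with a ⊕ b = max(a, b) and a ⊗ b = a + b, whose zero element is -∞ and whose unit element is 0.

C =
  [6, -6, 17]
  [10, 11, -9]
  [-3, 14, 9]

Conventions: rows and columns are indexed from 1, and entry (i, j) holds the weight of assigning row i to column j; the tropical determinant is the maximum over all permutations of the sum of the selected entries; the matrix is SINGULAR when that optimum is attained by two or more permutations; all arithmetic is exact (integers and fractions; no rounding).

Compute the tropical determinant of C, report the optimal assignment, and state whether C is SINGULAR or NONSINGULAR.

σ = (1, 2, 3): 6 + 11 + 9 = 26
σ = (1, 3, 2): 6 + (-9) + 14 = 11
σ = (2, 1, 3): (-6) + 10 + 9 = 13
σ = (2, 3, 1): (-6) + (-9) + (-3) = -18
σ = (3, 1, 2): 17 + 10 + 14 = 41
σ = (3, 2, 1): 17 + 11 + (-3) = 25
Optimal value attained by: σ = (3, 1, 2).
Answer: det⊕(C) = 41; verdict: NONSINGULAR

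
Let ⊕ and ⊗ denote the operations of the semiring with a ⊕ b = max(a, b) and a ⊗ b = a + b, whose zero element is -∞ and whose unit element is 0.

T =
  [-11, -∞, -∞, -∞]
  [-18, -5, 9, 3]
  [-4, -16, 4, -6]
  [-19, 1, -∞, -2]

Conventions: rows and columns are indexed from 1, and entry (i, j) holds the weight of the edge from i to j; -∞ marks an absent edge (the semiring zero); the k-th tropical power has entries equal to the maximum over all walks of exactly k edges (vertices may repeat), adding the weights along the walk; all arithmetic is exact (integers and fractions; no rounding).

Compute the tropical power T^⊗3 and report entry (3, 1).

T^⊗2:
  [-22, -∞, -∞, -∞]
  [5, 4, 13, 3]
  [0, -5, 8, -2]
  [-17, -1, 10, 4]
T^⊗3:
  [-33, -∞, -∞, -∞]
  [9, 4, 17, 7]
  [4, -1, 12, 2]
  [6, 5, 14, 4]
Key observation: the optimum is the walk 3->3->3->1, with weight 4 + 4 + (-4) = 4.
Optimal value attained by: walk 3->3->3->1.
Answer: (T^⊗3)[3][1] = 4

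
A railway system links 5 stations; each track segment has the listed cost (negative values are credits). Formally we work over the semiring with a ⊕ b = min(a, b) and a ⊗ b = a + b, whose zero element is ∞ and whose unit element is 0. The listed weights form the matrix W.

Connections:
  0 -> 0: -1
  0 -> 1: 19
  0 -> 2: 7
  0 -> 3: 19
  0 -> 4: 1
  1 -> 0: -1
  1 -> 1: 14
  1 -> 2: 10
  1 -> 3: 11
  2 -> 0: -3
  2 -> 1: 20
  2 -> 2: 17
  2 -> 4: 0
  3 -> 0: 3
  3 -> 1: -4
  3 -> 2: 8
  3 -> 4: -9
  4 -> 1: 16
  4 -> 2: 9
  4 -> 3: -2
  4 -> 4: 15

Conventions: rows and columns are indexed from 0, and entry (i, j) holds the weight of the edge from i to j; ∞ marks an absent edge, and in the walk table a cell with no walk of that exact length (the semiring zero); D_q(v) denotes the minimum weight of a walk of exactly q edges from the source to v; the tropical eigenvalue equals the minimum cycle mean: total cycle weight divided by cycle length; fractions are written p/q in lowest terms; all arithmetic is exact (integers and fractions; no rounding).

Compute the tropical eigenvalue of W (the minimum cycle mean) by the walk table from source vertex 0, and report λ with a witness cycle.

q=0: [0, ∞, ∞, ∞, ∞]
q=1: [-1, 19, 7, 19, 1]
q=2: [-2, 15, 6, -1, 0]
q=3: [-3, -5, 5, -2, -10]
q=4: [-6, -6, -1, -12, -11]
q=5: [-9, -16, -4, -13, -21]
Optimal cycle mean attained by: cycle 3->4->3, total (-9) + (-2), length 2.
Answer: λ = -11/2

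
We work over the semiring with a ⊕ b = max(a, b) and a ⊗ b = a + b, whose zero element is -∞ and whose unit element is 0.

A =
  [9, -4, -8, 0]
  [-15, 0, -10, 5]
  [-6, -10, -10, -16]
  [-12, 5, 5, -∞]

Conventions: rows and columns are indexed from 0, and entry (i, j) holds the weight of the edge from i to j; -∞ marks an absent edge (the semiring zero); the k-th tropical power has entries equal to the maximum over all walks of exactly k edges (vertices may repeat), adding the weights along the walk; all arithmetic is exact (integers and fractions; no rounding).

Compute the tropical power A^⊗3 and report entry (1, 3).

A^⊗2:
  [18, 5, 5, 9]
  [-6, 10, 10, 5]
  [3, -10, -11, -5]
  [-1, 5, -5, 10]
A^⊗3:
  [27, 14, 14, 18]
  [4, 10, 10, 15]
  [12, 0, 0, 3]
  [8, 15, 15, 10]
Key observation: the optimum is the walk 1->3->1->3, with weight 5 + 5 + 5 = 15.
Optimal value attained by: walk 1->3->1->3.
Answer: (A^⊗3)[1][3] = 15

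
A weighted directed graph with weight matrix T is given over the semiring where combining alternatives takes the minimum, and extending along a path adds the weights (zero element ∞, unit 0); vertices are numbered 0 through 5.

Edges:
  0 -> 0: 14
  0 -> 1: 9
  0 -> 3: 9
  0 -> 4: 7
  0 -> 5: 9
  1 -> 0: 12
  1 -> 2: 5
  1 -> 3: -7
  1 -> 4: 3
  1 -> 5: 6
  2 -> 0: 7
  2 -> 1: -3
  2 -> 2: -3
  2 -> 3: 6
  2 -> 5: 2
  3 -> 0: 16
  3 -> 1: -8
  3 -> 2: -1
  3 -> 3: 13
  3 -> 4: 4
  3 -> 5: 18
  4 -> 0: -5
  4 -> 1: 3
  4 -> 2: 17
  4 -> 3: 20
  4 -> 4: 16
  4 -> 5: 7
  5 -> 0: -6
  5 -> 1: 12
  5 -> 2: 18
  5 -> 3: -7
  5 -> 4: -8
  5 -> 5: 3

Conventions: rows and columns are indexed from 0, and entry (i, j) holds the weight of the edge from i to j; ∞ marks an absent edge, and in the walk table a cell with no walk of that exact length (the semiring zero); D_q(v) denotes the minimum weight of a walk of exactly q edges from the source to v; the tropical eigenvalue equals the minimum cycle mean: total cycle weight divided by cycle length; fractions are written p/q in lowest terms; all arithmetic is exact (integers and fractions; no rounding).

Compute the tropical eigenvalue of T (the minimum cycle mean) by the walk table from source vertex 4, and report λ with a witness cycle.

q=0: [∞, ∞, ∞, ∞, 0, ∞]
q=1: [-5, 3, 17, 20, 16, 7]
q=2: [1, 4, 8, -4, -1, 4]
q=3: [-6, -12, -5, -3, -4, 6]
q=4: [-9, -11, -8, -19, -9, -6]
q=5: [-14, -27, -20, -18, -15, -6]
q=6: [-20, -26, -23, -34, -24, -21]
Optimal cycle mean attained by: cycle 1->3->1, total (-7) + (-8), length 2.
Answer: λ = -15/2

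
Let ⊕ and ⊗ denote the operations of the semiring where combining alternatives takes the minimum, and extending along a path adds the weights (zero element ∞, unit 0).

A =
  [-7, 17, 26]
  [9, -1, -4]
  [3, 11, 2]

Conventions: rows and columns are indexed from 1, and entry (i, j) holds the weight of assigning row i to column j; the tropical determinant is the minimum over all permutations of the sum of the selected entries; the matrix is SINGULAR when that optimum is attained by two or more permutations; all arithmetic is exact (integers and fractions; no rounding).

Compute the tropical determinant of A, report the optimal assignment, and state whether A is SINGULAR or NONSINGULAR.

σ = (1, 2, 3): (-7) + (-1) + 2 = -6
σ = (1, 3, 2): (-7) + (-4) + 11 = 0
σ = (2, 1, 3): 17 + 9 + 2 = 28
σ = (2, 3, 1): 17 + (-4) + 3 = 16
σ = (3, 1, 2): 26 + 9 + 11 = 46
σ = (3, 2, 1): 26 + (-1) + 3 = 28
Optimal value attained by: σ = (1, 2, 3).
Answer: det⊕(A) = -6; verdict: NONSINGULAR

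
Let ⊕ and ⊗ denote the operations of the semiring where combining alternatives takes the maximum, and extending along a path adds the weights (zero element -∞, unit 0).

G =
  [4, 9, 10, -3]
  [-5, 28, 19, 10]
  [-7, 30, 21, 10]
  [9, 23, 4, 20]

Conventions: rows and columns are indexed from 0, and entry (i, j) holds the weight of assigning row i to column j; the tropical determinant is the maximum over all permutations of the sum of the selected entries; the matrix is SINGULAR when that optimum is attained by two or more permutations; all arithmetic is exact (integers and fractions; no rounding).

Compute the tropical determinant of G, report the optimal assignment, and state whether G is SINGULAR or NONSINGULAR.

σ = (0, 1, 2, 3): 4 + 28 + 21 + 20 = 73
σ = (0, 1, 3, 2): 4 + 28 + 10 + 4 = 46
σ = (0, 2, 1, 3): 4 + 19 + 30 + 20 = 73
σ = (0, 2, 3, 1): 4 + 19 + 10 + 23 = 56
σ = (0, 3, 1, 2): 4 + 10 + 30 + 4 = 48
σ = (0, 3, 2, 1): 4 + 10 + 21 + 23 = 58
σ = (1, 0, 2, 3): 9 + (-5) + 21 + 20 = 45
σ = (1, 0, 3, 2): 9 + (-5) + 10 + 4 = 18
σ = (1, 2, 0, 3): 9 + 19 + (-7) + 20 = 41
σ = (1, 2, 3, 0): 9 + 19 + 10 + 9 = 47
σ = (1, 3, 0, 2): 9 + 10 + (-7) + 4 = 16
σ = (1, 3, 2, 0): 9 + 10 + 21 + 9 = 49
σ = (2, 0, 1, 3): 10 + (-5) + 30 + 20 = 55
σ = (2, 0, 3, 1): 10 + (-5) + 10 + 23 = 38
σ = (2, 1, 0, 3): 10 + 28 + (-7) + 20 = 51
σ = (2, 1, 3, 0): 10 + 28 + 10 + 9 = 57
σ = (2, 3, 0, 1): 10 + 10 + (-7) + 23 = 36
σ = (2, 3, 1, 0): 10 + 10 + 30 + 9 = 59
σ = (3, 0, 1, 2): (-3) + (-5) + 30 + 4 = 26
σ = (3, 0, 2, 1): (-3) + (-5) + 21 + 23 = 36
σ = (3, 1, 0, 2): (-3) + 28 + (-7) + 4 = 22
σ = (3, 1, 2, 0): (-3) + 28 + 21 + 9 = 55
σ = (3, 2, 0, 1): (-3) + 19 + (-7) + 23 = 32
σ = (3, 2, 1, 0): (-3) + 19 + 30 + 9 = 55
Optimal value attained by: σ = (0, 1, 2, 3).
Answer: det⊕(G) = 73; verdict: SINGULAR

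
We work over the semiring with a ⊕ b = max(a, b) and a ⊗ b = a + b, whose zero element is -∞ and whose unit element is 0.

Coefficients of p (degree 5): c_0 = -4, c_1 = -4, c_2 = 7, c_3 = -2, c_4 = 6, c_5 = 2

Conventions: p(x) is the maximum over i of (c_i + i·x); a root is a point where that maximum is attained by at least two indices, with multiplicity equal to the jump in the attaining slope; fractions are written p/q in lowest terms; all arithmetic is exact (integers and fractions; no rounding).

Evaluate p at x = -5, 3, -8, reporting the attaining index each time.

p(-5) = max(-4+0·(-5)=-4, -4+1·(-5)=-9, 7+2·(-5)=-3, -2+3·(-5)=-17, 6+4·(-5)=-14, 2+5·(-5)=-23) = -3 (attained by i=2)
p(3) = max(-4+0·3=-4, -4+1·3=-1, 7+2·3=13, -2+3·3=7, 6+4·3=18, 2+5·3=17) = 18 (attained by i=4)
p(-8) = max(-4+0·(-8)=-4, -4+1·(-8)=-12, 7+2·(-8)=-9, -2+3·(-8)=-26, 6+4·(-8)=-26, 2+5·(-8)=-38) = -4 (attained by i=0)
Answer: p(-5) = -3; p(3) = 18; p(-8) = -4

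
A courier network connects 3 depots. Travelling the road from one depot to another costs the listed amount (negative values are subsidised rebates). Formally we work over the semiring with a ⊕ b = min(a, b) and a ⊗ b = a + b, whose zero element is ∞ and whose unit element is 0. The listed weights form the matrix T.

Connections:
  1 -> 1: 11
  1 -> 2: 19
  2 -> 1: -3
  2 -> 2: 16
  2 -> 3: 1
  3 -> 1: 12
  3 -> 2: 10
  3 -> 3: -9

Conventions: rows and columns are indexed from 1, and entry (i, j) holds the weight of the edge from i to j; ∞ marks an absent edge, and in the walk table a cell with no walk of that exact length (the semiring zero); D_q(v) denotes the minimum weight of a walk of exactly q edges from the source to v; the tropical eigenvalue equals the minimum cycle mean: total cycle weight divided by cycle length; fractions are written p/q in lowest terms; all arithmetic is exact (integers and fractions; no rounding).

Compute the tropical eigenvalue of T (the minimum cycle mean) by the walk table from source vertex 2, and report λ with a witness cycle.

q=0: [∞, 0, ∞]
q=1: [-3, 16, 1]
q=2: [8, 11, -8]
q=3: [4, 2, -17]
Optimal cycle mean attained by: cycle 3->3, total (-9), length 1.
Answer: λ = -9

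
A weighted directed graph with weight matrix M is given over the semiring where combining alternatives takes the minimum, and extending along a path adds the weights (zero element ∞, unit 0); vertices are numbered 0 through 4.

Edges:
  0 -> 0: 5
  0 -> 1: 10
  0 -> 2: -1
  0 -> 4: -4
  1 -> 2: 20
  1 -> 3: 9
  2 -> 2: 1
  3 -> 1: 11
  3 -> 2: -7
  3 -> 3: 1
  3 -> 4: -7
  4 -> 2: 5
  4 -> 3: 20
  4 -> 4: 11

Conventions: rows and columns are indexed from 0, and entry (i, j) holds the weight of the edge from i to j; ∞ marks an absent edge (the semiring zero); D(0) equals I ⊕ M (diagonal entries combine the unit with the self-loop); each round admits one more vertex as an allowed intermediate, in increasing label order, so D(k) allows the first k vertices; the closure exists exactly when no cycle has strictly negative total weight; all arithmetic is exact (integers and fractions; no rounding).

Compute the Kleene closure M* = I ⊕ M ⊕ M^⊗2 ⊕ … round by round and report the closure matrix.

D(0):
  [0, 10, -1, ∞, -4]
  [∞, 0, 20, 9, ∞]
  [∞, ∞, 0, ∞, ∞]
  [∞, 11, -7, 0, -7]
  [∞, ∞, 5, 20, 0]
D(1):
  [0, 10, -1, ∞, -4]
  [∞, 0, 20, 9, ∞]
  [∞, ∞, 0, ∞, ∞]
  [∞, 11, -7, 0, -7]
  [∞, ∞, 5, 20, 0]
D(2):
  [0, 10, -1, 19, -4]
  [∞, 0, 20, 9, ∞]
  [∞, ∞, 0, ∞, ∞]
  [∞, 11, -7, 0, -7]
  [∞, ∞, 5, 20, 0]
D(3):
  [0, 10, -1, 19, -4]
  [∞, 0, 20, 9, ∞]
  [∞, ∞, 0, ∞, ∞]
  [∞, 11, -7, 0, -7]
  [∞, ∞, 5, 20, 0]
D(4):
  [0, 10, -1, 19, -4]
  [∞, 0, 2, 9, 2]
  [∞, ∞, 0, ∞, ∞]
  [∞, 11, -7, 0, -7]
  [∞, 31, 5, 20, 0]
D(5):
  [0, 10, -1, 16, -4]
  [∞, 0, 2, 9, 2]
  [∞, ∞, 0, ∞, ∞]
  [∞, 11, -7, 0, -7]
  [∞, 31, 5, 20, 0]
Answer: M* = [[0, 10, -1, 16, -4], [∞, 0, 2, 9, 2], [∞, ∞, 0, ∞, ∞], [∞, 11, -7, 0, -7], [∞, 31, 5, 20, 0]]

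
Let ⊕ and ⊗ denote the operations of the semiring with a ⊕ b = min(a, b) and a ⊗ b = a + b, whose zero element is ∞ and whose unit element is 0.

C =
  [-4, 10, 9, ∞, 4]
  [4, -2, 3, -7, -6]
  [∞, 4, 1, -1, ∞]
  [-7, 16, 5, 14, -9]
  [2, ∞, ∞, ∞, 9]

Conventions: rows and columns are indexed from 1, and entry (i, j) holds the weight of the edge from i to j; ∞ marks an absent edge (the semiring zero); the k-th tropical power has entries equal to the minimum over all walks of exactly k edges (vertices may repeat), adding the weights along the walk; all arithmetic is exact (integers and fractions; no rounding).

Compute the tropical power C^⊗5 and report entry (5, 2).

C^⊗2:
  [-8, 6, 5, 3, 0]
  [-14, -4, -2, -9, -16]
  [-8, 2, 2, -3, -10]
  [-11, 3, 2, 4, -3]
  [-2, 12, 11, ∞, 6]
C^⊗3:
  [-12, 2, 1, -1, -6]
  [-18, -6, -5, -11, -18]
  [-12, 0, 1, -5, -12]
  [-15, -1, -2, -4, -7]
  [-6, 8, 7, 5, 2]
C^⊗4:
  [-16, -2, -3, -5, -10]
  [-22, -8, -9, -13, -20]
  [-16, -2, -3, -7, -14]
  [-19, -5, -6, -8, -13]
  [-10, 4, 3, 1, -4]
C^⊗5:
  [-20, -6, -7, -9, -14]
  [-26, -12, -13, -15, -22]
  [-20, -6, -7, -9, -16]
  [-23, -9, -10, -12, -17]
  [-14, 0, -1, -3, -8]
Key observation: the optimum is the walk 5->1->1->1->1->2, with weight 2 + (-4) + (-4) + (-4) + 10 = 0.
Optimal value attained by: walk 5->1->1->1->1->2.
Answer: (C^⊗5)[5][2] = 0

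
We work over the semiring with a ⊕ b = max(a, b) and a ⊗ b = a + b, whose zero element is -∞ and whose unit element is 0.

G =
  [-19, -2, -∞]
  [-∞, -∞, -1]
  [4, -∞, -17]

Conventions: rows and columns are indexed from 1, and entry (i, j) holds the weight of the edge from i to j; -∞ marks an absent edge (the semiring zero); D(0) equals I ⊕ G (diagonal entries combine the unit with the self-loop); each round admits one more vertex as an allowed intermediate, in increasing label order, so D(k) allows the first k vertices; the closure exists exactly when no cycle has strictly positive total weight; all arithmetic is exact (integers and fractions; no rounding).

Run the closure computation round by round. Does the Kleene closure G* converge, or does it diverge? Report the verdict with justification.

D(0):
  [0, -2, -∞]
  [-∞, 0, -1]
  [4, -∞, 0]
D(1):
  [0, -2, -∞]
  [-∞, 0, -1]
  [4, 2, 0]
Detection: at round 2, diagonal entry (3, 3) turns strictly positive.
Key observation: the cycle 3->1->2->3 has total weight 4 + (-2) + (-1), which is strictly positive.
Answer: DIVERGES — positive cycle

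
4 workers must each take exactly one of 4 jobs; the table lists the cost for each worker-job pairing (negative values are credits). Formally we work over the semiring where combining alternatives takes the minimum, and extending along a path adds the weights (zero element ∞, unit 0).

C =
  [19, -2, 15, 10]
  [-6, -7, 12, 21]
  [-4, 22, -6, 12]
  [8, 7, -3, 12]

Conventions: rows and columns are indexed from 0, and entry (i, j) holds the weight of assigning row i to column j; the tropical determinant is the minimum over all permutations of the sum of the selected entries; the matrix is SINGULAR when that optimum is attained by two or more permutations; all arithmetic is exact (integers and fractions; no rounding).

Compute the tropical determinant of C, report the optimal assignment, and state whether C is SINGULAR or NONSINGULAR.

σ = (0, 1, 2, 3): 19 + (-7) + (-6) + 12 = 18
σ = (0, 1, 3, 2): 19 + (-7) + 12 + (-3) = 21
σ = (0, 2, 1, 3): 19 + 12 + 22 + 12 = 65
σ = (0, 2, 3, 1): 19 + 12 + 12 + 7 = 50
σ = (0, 3, 1, 2): 19 + 21 + 22 + (-3) = 59
σ = (0, 3, 2, 1): 19 + 21 + (-6) + 7 = 41
σ = (1, 0, 2, 3): (-2) + (-6) + (-6) + 12 = -2
σ = (1, 0, 3, 2): (-2) + (-6) + 12 + (-3) = 1
σ = (1, 2, 0, 3): (-2) + 12 + (-4) + 12 = 18
σ = (1, 2, 3, 0): (-2) + 12 + 12 + 8 = 30
σ = (1, 3, 0, 2): (-2) + 21 + (-4) + (-3) = 12
σ = (1, 3, 2, 0): (-2) + 21 + (-6) + 8 = 21
σ = (2, 0, 1, 3): 15 + (-6) + 22 + 12 = 43
σ = (2, 0, 3, 1): 15 + (-6) + 12 + 7 = 28
σ = (2, 1, 0, 3): 15 + (-7) + (-4) + 12 = 16
σ = (2, 1, 3, 0): 15 + (-7) + 12 + 8 = 28
σ = (2, 3, 0, 1): 15 + 21 + (-4) + 7 = 39
σ = (2, 3, 1, 0): 15 + 21 + 22 + 8 = 66
σ = (3, 0, 1, 2): 10 + (-6) + 22 + (-3) = 23
σ = (3, 0, 2, 1): 10 + (-6) + (-6) + 7 = 5
σ = (3, 1, 0, 2): 10 + (-7) + (-4) + (-3) = -4
σ = (3, 1, 2, 0): 10 + (-7) + (-6) + 8 = 5
σ = (3, 2, 0, 1): 10 + 12 + (-4) + 7 = 25
σ = (3, 2, 1, 0): 10 + 12 + 22 + 8 = 52
Optimal value attained by: σ = (3, 1, 0, 2).
Answer: det⊕(C) = -4; verdict: NONSINGULAR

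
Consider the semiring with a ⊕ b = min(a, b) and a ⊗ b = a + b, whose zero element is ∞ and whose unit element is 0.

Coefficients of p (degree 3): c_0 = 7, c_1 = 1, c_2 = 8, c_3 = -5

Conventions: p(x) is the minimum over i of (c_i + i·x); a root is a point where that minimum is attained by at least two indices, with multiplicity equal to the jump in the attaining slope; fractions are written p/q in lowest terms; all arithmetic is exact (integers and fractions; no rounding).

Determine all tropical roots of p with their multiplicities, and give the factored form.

hull edge (i=0, c=7) to (i=1, c=1): slope -6, span 1
hull edge (i=1, c=1) to (i=3, c=-5): slope -3, span 2
Factored form: p(x) = -5 ⊗ (x ⊕ 3) ⊗ (x ⊕ 3) ⊗ (x ⊕ 6)
Answer: roots = 3 (mult 2), 6 (mult 1)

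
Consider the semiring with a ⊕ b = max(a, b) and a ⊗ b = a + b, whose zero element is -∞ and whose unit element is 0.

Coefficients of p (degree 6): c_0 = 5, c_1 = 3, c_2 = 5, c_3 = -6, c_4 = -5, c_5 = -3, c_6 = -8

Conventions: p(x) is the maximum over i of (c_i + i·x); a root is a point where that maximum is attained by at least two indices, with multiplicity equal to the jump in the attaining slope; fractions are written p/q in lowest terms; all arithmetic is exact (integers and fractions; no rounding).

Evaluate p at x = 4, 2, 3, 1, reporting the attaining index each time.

p(4) = max(5+0·4=5, 3+1·4=7, 5+2·4=13, -6+3·4=6, -5+4·4=11, -3+5·4=17, -8+6·4=16) = 17 (attained by i=5)
p(2) = max(5+0·2=5, 3+1·2=5, 5+2·2=9, -6+3·2=0, -5+4·2=3, -3+5·2=7, -8+6·2=4) = 9 (attained by i=2)
p(3) = max(5+0·3=5, 3+1·3=6, 5+2·3=11, -6+3·3=3, -5+4·3=7, -3+5·3=12, -8+6·3=10) = 12 (attained by i=5)
p(1) = max(5+0·1=5, 3+1·1=4, 5+2·1=7, -6+3·1=-3, -5+4·1=-1, -3+5·1=2, -8+6·1=-2) = 7 (attained by i=2)
Answer: p(4) = 17; p(2) = 9; p(3) = 12; p(1) = 7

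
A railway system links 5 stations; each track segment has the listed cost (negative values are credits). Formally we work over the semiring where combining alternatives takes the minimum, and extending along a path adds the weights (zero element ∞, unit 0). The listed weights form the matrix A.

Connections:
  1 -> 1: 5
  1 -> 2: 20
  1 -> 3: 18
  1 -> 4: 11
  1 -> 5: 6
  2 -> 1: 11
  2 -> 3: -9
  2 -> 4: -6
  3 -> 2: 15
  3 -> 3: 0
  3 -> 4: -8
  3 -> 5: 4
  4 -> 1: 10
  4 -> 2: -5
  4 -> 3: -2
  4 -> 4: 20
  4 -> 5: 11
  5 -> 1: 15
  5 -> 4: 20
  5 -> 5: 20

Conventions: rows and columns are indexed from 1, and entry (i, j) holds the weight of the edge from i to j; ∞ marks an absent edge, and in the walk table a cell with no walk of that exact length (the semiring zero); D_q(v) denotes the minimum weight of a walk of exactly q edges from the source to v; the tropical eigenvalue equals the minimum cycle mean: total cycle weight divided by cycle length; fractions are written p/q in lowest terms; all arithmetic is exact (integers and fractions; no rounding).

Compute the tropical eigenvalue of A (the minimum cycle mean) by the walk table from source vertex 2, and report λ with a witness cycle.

q=0: [∞, 0, ∞, ∞, ∞]
q=1: [11, ∞, -9, -6, ∞]
q=2: [4, -11, -9, -17, -5]
q=3: [-7, -22, -20, -17, -6]
q=4: [-11, -22, -31, -28, -16]
q=5: [-18, -33, -31, -39, -27]
Optimal cycle mean attained by: cycle 2->3->4->2, total (-9) + (-8) + (-5), length 3.
Answer: λ = -22/3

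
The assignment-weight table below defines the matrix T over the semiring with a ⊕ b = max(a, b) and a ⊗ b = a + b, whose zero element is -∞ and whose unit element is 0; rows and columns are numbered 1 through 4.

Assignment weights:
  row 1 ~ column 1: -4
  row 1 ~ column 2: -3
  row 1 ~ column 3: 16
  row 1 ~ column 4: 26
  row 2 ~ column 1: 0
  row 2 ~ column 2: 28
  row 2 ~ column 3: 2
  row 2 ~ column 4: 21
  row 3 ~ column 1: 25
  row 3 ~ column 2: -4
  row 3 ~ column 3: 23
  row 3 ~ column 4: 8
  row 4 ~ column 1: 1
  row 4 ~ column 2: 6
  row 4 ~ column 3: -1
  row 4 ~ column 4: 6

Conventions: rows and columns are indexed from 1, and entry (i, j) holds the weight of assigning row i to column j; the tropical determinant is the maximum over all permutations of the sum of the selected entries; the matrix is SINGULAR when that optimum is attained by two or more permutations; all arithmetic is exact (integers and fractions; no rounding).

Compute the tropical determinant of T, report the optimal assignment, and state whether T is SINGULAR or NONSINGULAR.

σ = (1, 2, 3, 4): (-4) + 28 + 23 + 6 = 53
σ = (1, 2, 4, 3): (-4) + 28 + 8 + (-1) = 31
σ = (1, 3, 2, 4): (-4) + 2 + (-4) + 6 = 0
σ = (1, 3, 4, 2): (-4) + 2 + 8 + 6 = 12
σ = (1, 4, 2, 3): (-4) + 21 + (-4) + (-1) = 12
σ = (1, 4, 3, 2): (-4) + 21 + 23 + 6 = 46
σ = (2, 1, 3, 4): (-3) + 0 + 23 + 6 = 26
σ = (2, 1, 4, 3): (-3) + 0 + 8 + (-1) = 4
σ = (2, 3, 1, 4): (-3) + 2 + 25 + 6 = 30
σ = (2, 3, 4, 1): (-3) + 2 + 8 + 1 = 8
σ = (2, 4, 1, 3): (-3) + 21 + 25 + (-1) = 42
σ = (2, 4, 3, 1): (-3) + 21 + 23 + 1 = 42
σ = (3, 1, 2, 4): 16 + 0 + (-4) + 6 = 18
σ = (3, 1, 4, 2): 16 + 0 + 8 + 6 = 30
σ = (3, 2, 1, 4): 16 + 28 + 25 + 6 = 75
σ = (3, 2, 4, 1): 16 + 28 + 8 + 1 = 53
σ = (3, 4, 1, 2): 16 + 21 + 25 + 6 = 68
σ = (3, 4, 2, 1): 16 + 21 + (-4) + 1 = 34
σ = (4, 1, 2, 3): 26 + 0 + (-4) + (-1) = 21
σ = (4, 1, 3, 2): 26 + 0 + 23 + 6 = 55
σ = (4, 2, 1, 3): 26 + 28 + 25 + (-1) = 78
σ = (4, 2, 3, 1): 26 + 28 + 23 + 1 = 78
σ = (4, 3, 1, 2): 26 + 2 + 25 + 6 = 59
σ = (4, 3, 2, 1): 26 + 2 + (-4) + 1 = 25
Optimal value attained by: σ = (4, 2, 1, 3).
Answer: det⊕(T) = 78; verdict: SINGULAR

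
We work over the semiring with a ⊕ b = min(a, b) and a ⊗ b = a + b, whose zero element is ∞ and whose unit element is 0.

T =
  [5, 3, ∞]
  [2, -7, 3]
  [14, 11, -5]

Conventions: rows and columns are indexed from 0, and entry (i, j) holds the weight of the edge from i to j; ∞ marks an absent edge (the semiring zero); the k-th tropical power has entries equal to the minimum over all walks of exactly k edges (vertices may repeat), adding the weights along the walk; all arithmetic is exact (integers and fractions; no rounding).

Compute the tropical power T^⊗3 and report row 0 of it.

T^⊗2:
  [5, -4, 6]
  [-5, -14, -4]
  [9, 4, -10]
T^⊗3:
  [-2, -11, -1]
  [-12, -21, -11]
  [4, -3, -15]
Answer: row 0 of T^⊗3 = [-2, -11, -1]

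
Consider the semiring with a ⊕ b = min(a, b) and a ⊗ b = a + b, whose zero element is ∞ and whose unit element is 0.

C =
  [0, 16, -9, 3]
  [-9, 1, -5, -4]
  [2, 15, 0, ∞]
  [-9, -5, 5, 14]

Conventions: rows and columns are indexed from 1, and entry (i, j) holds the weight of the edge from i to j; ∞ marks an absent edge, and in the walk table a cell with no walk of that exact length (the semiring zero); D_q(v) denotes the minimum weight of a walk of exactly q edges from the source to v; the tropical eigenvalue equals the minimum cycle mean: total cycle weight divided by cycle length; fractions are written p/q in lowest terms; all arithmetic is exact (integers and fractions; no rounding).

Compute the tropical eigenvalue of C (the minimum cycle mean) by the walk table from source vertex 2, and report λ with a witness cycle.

q=0: [∞, 0, ∞, ∞]
q=1: [-9, 1, -5, -4]
q=2: [-13, -9, -18, -6]
q=3: [-18, -11, -22, -13]
q=4: [-22, -18, -27, -15]
Optimal cycle mean attained by: cycle 2->4->2, total (-4) + (-5), length 2.
Answer: λ = -9/2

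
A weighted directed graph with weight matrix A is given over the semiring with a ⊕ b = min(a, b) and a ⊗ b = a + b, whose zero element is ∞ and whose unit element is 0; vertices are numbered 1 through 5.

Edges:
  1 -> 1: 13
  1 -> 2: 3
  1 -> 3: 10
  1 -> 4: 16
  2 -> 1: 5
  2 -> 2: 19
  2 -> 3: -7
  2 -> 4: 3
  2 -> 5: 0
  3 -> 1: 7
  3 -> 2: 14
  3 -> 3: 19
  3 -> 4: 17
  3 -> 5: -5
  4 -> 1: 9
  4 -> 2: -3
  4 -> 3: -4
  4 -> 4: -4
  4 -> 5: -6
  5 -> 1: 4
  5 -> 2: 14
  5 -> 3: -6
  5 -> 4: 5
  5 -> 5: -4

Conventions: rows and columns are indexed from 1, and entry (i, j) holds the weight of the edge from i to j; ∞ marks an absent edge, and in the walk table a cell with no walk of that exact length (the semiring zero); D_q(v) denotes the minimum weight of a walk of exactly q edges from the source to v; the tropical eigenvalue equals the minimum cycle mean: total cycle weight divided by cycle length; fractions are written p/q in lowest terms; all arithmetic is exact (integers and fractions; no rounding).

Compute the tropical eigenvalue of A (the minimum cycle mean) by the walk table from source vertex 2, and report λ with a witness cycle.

q=0: [∞, 0, ∞, ∞, ∞]
q=1: [5, 19, -7, 3, 0]
q=2: [0, 0, -6, -1, -12]
q=3: [-8, -4, -18, -7, -16]
q=4: [-12, -10, -22, -11, -23]
q=5: [-19, -14, -29, -18, -27]
Optimal cycle mean attained by: cycle 3->5->3, total (-5) + (-6), length 2.
Answer: λ = -11/2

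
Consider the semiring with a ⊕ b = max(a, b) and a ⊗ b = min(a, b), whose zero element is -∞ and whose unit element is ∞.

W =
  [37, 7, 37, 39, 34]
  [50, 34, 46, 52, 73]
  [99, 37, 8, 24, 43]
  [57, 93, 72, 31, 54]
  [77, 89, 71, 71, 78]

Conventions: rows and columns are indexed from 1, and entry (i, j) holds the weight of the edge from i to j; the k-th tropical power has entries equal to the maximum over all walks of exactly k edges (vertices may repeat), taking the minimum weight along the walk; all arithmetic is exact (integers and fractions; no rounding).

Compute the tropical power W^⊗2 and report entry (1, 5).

W^⊗2:
  [39, 39, 39, 37, 39]
  [73, 73, 71, 71, 73]
  [43, 43, 43, 43, 43]
  [72, 54, 54, 54, 73]
  [77, 78, 71, 71, 78]
Key observation: the optimum is the walk 1->4->5, with weight 39 min 54 = 39.
Optimal value attained by: walk 1->4->5.
Answer: (W^⊗2)[1][5] = 39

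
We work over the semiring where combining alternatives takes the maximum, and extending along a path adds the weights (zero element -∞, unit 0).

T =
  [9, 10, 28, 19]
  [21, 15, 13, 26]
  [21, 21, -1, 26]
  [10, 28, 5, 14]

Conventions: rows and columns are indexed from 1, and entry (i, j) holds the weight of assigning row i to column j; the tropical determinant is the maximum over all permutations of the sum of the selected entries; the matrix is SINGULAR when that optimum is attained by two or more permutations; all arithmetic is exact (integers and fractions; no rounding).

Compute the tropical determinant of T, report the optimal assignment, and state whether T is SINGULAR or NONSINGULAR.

σ = (1, 2, 3, 4): 9 + 15 + (-1) + 14 = 37
σ = (1, 2, 4, 3): 9 + 15 + 26 + 5 = 55
σ = (1, 3, 2, 4): 9 + 13 + 21 + 14 = 57
σ = (1, 3, 4, 2): 9 + 13 + 26 + 28 = 76
σ = (1, 4, 2, 3): 9 + 26 + 21 + 5 = 61
σ = (1, 4, 3, 2): 9 + 26 + (-1) + 28 = 62
σ = (2, 1, 3, 4): 10 + 21 + (-1) + 14 = 44
σ = (2, 1, 4, 3): 10 + 21 + 26 + 5 = 62
σ = (2, 3, 1, 4): 10 + 13 + 21 + 14 = 58
σ = (2, 3, 4, 1): 10 + 13 + 26 + 10 = 59
σ = (2, 4, 1, 3): 10 + 26 + 21 + 5 = 62
σ = (2, 4, 3, 1): 10 + 26 + (-1) + 10 = 45
σ = (3, 1, 2, 4): 28 + 21 + 21 + 14 = 84
σ = (3, 1, 4, 2): 28 + 21 + 26 + 28 = 103
σ = (3, 2, 1, 4): 28 + 15 + 21 + 14 = 78
σ = (3, 2, 4, 1): 28 + 15 + 26 + 10 = 79
σ = (3, 4, 1, 2): 28 + 26 + 21 + 28 = 103
σ = (3, 4, 2, 1): 28 + 26 + 21 + 10 = 85
σ = (4, 1, 2, 3): 19 + 21 + 21 + 5 = 66
σ = (4, 1, 3, 2): 19 + 21 + (-1) + 28 = 67
σ = (4, 2, 1, 3): 19 + 15 + 21 + 5 = 60
σ = (4, 2, 3, 1): 19 + 15 + (-1) + 10 = 43
σ = (4, 3, 1, 2): 19 + 13 + 21 + 28 = 81
σ = (4, 3, 2, 1): 19 + 13 + 21 + 10 = 63
Optimal value attained by: σ = (3, 1, 4, 2).
Answer: det⊕(T) = 103; verdict: SINGULAR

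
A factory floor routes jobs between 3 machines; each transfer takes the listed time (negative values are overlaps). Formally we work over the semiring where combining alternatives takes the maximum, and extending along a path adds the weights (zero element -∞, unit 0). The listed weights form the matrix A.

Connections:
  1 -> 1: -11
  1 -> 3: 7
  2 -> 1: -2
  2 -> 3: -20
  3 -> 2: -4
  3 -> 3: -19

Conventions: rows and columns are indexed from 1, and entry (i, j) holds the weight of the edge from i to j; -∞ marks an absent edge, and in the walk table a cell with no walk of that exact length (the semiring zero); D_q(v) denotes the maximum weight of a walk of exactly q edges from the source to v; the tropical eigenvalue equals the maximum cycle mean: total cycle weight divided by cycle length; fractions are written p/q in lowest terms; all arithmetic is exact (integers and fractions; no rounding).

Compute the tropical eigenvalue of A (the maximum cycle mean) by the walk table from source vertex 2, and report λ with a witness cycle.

q=0: [-∞, 0, -∞]
q=1: [-2, -∞, -20]
q=2: [-13, -24, 5]
q=3: [-24, 1, -6]
Optimal cycle mean attained by: cycle 1->3->2->1, total 7 + (-4) + (-2), length 3.
Answer: λ = 1/3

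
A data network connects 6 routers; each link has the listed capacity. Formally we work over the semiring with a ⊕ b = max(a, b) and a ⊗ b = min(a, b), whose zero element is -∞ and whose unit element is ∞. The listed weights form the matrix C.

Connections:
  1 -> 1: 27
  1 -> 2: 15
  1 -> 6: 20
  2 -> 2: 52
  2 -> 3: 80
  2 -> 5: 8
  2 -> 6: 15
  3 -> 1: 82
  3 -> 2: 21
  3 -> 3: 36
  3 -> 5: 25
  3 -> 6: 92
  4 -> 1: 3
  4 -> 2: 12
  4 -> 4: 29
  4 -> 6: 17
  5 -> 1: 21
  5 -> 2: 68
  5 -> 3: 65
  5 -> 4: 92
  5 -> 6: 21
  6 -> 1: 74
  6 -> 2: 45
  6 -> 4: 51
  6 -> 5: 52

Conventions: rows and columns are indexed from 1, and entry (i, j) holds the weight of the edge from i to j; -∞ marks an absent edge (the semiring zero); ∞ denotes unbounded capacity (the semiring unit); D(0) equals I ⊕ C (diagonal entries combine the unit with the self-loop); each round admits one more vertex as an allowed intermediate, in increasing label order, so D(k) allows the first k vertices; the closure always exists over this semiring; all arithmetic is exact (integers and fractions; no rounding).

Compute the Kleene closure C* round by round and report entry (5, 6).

D(0):
  [∞, 15, -∞, -∞, -∞, 20]
  [-∞, ∞, 80, -∞, 8, 15]
  [82, 21, ∞, -∞, 25, 92]
  [3, 12, -∞, ∞, -∞, 17]
  [21, 68, 65, 92, ∞, 21]
  [74, 45, -∞, 51, 52, ∞]
D(1):
  [∞, 15, -∞, -∞, -∞, 20]
  [-∞, ∞, 80, -∞, 8, 15]
  [82, 21, ∞, -∞, 25, 92]
  [3, 12, -∞, ∞, -∞, 17]
  [21, 68, 65, 92, ∞, 21]
  [74, 45, -∞, 51, 52, ∞]
D(2):
  [∞, 15, 15, -∞, 8, 20]
  [-∞, ∞, 80, -∞, 8, 15]
  [82, 21, ∞, -∞, 25, 92]
  [3, 12, 12, ∞, 8, 17]
  [21, 68, 68, 92, ∞, 21]
  [74, 45, 45, 51, 52, ∞]
D(3):
  [∞, 15, 15, -∞, 15, 20]
  [80, ∞, 80, -∞, 25, 80]
  [82, 21, ∞, -∞, 25, 92]
  [12, 12, 12, ∞, 12, 17]
  [68, 68, 68, 92, ∞, 68]
  [74, 45, 45, 51, 52, ∞]
D(4):
  [∞, 15, 15, -∞, 15, 20]
  [80, ∞, 80, -∞, 25, 80]
  [82, 21, ∞, -∞, 25, 92]
  [12, 12, 12, ∞, 12, 17]
  [68, 68, 68, 92, ∞, 68]
  [74, 45, 45, 51, 52, ∞]
D(5):
  [∞, 15, 15, 15, 15, 20]
  [80, ∞, 80, 25, 25, 80]
  [82, 25, ∞, 25, 25, 92]
  [12, 12, 12, ∞, 12, 17]
  [68, 68, 68, 92, ∞, 68]
  [74, 52, 52, 52, 52, ∞]
D(6):
  [∞, 20, 20, 20, 20, 20]
  [80, ∞, 80, 52, 52, 80]
  [82, 52, ∞, 52, 52, 92]
  [17, 17, 17, ∞, 17, 17]
  [68, 68, 68, 92, ∞, 68]
  [74, 52, 52, 52, 52, ∞]
Answer: C*[5][6] = 68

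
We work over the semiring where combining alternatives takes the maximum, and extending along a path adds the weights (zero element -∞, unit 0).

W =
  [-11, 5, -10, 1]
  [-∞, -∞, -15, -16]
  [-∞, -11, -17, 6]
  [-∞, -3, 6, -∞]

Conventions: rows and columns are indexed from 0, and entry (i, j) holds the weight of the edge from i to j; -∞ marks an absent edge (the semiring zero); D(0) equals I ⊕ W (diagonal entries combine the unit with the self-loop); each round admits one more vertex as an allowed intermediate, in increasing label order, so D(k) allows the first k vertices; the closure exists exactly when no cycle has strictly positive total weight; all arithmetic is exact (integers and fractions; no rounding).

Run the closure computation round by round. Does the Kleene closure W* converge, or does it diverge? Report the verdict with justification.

D(0):
  [0, 5, -10, 1]
  [-∞, 0, -15, -16]
  [-∞, -11, 0, 6]
  [-∞, -3, 6, 0]
D(1):
  [0, 5, -10, 1]
  [-∞, 0, -15, -16]
  [-∞, -11, 0, 6]
  [-∞, -3, 6, 0]
D(2):
  [0, 5, -10, 1]
  [-∞, 0, -15, -16]
  [-∞, -11, 0, 6]
  [-∞, -3, 6, 0]
Detection: at round 3, diagonal entry (3, 3) turns strictly positive.
Key observation: the cycle 3->2->3 has total weight 6 + 6, which is strictly positive.
Answer: DIVERGES — positive cycle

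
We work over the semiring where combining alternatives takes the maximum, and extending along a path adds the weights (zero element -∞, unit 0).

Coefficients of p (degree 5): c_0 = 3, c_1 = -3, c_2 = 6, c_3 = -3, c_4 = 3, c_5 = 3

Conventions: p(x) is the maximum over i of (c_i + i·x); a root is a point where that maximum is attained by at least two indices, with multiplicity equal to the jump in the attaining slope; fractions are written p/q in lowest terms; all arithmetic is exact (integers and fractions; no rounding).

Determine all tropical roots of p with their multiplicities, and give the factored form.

hull edge (i=0, c=3) to (i=2, c=6): slope 3/2, span 2
hull edge (i=2, c=6) to (i=5, c=3): slope -1, span 3
Factored form: p(x) = 3 ⊗ (x ⊕ (-3/2)) ⊗ (x ⊕ (-3/2)) ⊗ (x ⊕ 1) ⊗ (x ⊕ 1) ⊗ (x ⊕ 1)
Answer: roots = -3/2 (mult 2), 1 (mult 3)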